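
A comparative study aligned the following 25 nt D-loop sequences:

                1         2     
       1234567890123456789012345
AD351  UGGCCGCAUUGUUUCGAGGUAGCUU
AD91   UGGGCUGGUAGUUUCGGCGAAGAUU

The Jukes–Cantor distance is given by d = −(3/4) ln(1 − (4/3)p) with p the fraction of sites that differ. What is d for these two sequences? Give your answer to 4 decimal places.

0.4904

Differing sites — 4:C/G; 6:G/U; 7:C/G; 8:A/G; 10:U/A; 17:A/G; 18:G/C; 20:U/A; 23:C/A.
p = 9/25 = 0.360000.
d = −0.75 · ln(1 − (4/3)·0.360000) = −0.75 · ln(0.520000) = −0.75 · (-0.653926) = 0.4904.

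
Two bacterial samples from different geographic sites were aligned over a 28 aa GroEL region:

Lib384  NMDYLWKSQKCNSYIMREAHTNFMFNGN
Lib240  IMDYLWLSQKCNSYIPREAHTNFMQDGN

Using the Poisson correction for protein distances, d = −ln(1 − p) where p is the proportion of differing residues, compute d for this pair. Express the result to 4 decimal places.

The sequences differ at positions 1 (N/I), 7 (K/L), 16 (M/P), 25 (F/Q), 26 (N/D).
p = 5/28 = 0.178571.
d = −ln(1 − 0.178571) = −ln(0.821429) = 0.1967.

0.1967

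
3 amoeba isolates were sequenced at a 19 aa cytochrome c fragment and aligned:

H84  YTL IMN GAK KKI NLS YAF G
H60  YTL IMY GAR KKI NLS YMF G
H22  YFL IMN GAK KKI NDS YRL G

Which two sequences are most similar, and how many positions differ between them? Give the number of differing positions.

Pairwise Hamming distances:
  H84 vs H60: 3
  H84 vs H22: 4
  H60 vs H22: 6
The smallest is 3, between H84 and H60.

3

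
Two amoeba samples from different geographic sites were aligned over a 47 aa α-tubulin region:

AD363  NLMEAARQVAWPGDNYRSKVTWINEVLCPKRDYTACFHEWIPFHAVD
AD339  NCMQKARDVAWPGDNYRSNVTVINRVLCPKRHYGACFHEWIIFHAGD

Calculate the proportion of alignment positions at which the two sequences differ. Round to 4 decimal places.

0.2340

Mismatches occur at site 2 (L/C), site 4 (E/Q), site 5 (A/K), site 8 (Q/D), site 19 (K/N), site 22 (W/V), site 25 (E/R), site 32 (D/H), site 34 (T/G), site 42 (P/I), site 46 (V/G).
There are 11 differences over 47 sites, so p = 11/47 = 0.2340.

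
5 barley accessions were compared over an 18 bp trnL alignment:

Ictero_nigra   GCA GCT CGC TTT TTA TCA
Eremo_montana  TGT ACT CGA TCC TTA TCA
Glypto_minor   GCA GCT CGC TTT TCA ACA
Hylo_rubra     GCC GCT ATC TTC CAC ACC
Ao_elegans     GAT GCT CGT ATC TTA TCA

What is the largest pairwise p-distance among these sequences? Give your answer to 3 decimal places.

0.722

Pairwise Hamming distances:
  Ictero_nigra vs Eremo_montana: 7
  Ictero_nigra vs Glypto_minor: 2
  Ictero_nigra vs Hylo_rubra: 9
  Ictero_nigra vs Ao_elegans: 5
  Eremo_montana vs Glypto_minor: 9
  Eremo_montana vs Hylo_rubra: 13
  Eremo_montana vs Ao_elegans: 6
  Glypto_minor vs Hylo_rubra: 8
  Glypto_minor vs Ao_elegans: 7
  Hylo_rubra vs Ao_elegans: 11
The largest is 13 mismatches, between Eremo_montana and Hylo_rubra; p = 13/18 = 0.722.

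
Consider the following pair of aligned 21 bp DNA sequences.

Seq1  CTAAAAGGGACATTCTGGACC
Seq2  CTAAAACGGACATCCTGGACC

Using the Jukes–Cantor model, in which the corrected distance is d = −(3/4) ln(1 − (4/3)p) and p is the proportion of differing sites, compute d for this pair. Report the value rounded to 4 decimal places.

0.1019

Mismatches occur at site 7 (G/C), site 14 (T/C).
p = 2/21 = 0.095238.
d = −0.75 · ln(1 − (4/3)·0.095238) = −0.75 · ln(0.873016) = −0.75 · (-0.135801) = 0.1019.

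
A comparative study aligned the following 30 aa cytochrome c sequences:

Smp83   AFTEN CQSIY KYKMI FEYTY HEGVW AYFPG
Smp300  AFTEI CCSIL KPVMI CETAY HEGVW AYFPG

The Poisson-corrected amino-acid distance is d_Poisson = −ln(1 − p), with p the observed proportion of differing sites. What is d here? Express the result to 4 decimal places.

The sequences differ at positions 5 (N/I), 7 (Q/C), 10 (Y/L), 12 (Y/P), 13 (K/V), 16 (F/C), 18 (Y/T), 19 (T/A).
p = 8/30 = 0.266667.
d = −ln(1 − 0.266667) = −ln(0.733333) = 0.3102.

0.3102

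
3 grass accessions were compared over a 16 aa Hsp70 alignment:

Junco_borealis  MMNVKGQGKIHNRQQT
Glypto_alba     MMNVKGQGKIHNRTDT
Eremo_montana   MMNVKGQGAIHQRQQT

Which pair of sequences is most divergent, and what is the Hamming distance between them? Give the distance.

Pairwise Hamming distances:
  Junco_borealis vs Glypto_alba: 2
  Junco_borealis vs Eremo_montana: 2
  Glypto_alba vs Eremo_montana: 4
The largest is 4, between Glypto_alba and Eremo_montana.

4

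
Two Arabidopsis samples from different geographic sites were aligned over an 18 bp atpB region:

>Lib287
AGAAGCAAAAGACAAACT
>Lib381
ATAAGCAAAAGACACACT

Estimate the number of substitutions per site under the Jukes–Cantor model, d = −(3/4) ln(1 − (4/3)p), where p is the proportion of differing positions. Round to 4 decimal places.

Mismatches occur at site 2 (G↔T), site 15 (A↔C).
p = 2/18 = 0.111111.
d = −0.75 · ln(1 − (4/3)·0.111111) = −0.75 · ln(0.851852) = −0.75 · (-0.160342) = 0.1203.

0.1203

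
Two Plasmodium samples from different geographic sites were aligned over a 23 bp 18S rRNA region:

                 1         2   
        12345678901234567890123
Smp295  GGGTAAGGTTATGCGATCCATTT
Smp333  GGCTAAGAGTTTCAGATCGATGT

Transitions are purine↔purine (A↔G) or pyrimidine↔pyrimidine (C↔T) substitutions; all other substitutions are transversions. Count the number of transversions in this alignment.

7

The sequences differ at positions 3 (G/C, transversion), 8 (G/A, transition), 9 (T/G, transversion), 11 (A/T, transversion), 13 (G/C, transversion), 14 (C/A, transversion), 19 (C/G, transversion), 22 (T/G, transversion).
Of the 8 differences, 1 transition and 7 transversions, so the answer is 7.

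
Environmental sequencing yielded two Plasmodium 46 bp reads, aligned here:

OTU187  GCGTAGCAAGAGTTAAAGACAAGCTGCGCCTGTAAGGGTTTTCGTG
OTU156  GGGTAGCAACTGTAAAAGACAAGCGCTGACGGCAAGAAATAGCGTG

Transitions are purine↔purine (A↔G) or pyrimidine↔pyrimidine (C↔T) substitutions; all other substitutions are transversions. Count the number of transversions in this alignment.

11

The sequences differ at positions 2 (C/G, transversion), 10 (G/C, transversion), 11 (A/T, transversion), 14 (T/A, transversion), 25 (T/G, transversion), 26 (G/C, transversion), 27 (C/T, transition), 29 (C/A, transversion), 31 (T/G, transversion), 33 (T/C, transition), 37 (G/A, transition), 38 (G/A, transition), 39 (T/A, transversion), 41 (T/A, transversion), 42 (T/G, transversion).
Of the 15 differences, 4 transitions and 11 transversions, so the answer is 11.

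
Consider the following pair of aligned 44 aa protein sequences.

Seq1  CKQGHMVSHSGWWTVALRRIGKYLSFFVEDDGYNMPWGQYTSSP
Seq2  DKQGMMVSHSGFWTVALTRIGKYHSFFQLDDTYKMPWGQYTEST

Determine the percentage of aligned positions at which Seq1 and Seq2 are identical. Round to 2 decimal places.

Differing sites — 1:C/D; 5:H/M; 12:W/F; 18:R/T; 24:L/H; 28:V/Q; 29:E/L; 32:G/T; 34:N/K; 42:S/E; 44:P/T.
33 of the 44 sites match, so the percent identity is 33/44 × 100 = 75.00%.

75.00%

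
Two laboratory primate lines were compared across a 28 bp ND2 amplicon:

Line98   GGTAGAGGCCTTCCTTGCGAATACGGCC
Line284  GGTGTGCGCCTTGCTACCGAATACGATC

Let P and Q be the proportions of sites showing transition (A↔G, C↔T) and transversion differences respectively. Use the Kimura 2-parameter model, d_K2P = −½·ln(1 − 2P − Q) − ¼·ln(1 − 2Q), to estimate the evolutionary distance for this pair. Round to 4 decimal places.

Mismatches occur at site 4 (A→G, transition), site 5 (G→T, transversion), site 6 (A→G, transition), site 7 (G→C, transversion), site 13 (C→G, transversion), site 16 (T→A, transversion), site 17 (G→C, transversion), site 26 (G→A, transition), site 27 (C→T, transition).
Of the 9 differences, 4 transitions and 5 transversions over 28 sites: P = 4/28 = 0.142857, Q = 5/28 = 0.178571.
d = −0.5·ln(0.535715) − 0.25·ln(0.642858) = −0.5·(-0.624153) − 0.25·(-0.441831) = 0.4225.

0.4225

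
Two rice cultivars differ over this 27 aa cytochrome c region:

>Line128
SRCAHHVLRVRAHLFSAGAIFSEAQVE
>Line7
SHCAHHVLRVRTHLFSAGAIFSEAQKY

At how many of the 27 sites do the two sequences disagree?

The sequences differ at positions 2 (R/H), 12 (A/T), 26 (V/K), 27 (E/Y).
That gives 4 mismatches out of 27 aligned sites, so the Hamming distance is 4.

4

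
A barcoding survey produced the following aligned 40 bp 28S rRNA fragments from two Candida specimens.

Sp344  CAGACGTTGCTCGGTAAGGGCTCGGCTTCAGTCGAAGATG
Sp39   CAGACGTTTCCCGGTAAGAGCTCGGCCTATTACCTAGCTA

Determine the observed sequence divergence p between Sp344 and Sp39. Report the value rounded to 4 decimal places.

0.3000

Differing sites — 9:G/T; 11:T/C; 19:G/A; 27:T/C; 29:C/A; 30:A/T; 31:G/T; 32:T/A; 34:G/C; 35:A/T; 38:A/C; 40:G/A.
There are 12 differences over 40 sites, so p = 12/40 = 0.3000.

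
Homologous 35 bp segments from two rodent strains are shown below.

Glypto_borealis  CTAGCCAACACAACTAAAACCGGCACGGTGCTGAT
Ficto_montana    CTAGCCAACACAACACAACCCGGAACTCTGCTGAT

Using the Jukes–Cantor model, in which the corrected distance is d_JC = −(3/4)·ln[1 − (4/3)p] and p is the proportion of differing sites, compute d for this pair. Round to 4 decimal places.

The sequences differ at positions 15 (T/A), 16 (A/C), 19 (A/C), 24 (C/A), 27 (G/T), 28 (G/C).
p = 6/35 = 0.171429.
d = −0.75 · ln(1 − (4/3)·0.171429) = −0.75 · ln(0.771428) = −0.75 · (-0.259512) = 0.1946.

0.1946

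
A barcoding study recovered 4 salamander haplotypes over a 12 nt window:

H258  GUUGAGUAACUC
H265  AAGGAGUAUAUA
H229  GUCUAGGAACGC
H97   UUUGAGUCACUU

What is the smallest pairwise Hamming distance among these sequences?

3

Pairwise Hamming distances:
  H258 vs H265: 6
  H258 vs H229: 4
  H258 vs H97: 3
  H265 vs H229: 9
  H265 vs H97: 7
  H229 vs H97: 7
The smallest is 3, between H258 and H97.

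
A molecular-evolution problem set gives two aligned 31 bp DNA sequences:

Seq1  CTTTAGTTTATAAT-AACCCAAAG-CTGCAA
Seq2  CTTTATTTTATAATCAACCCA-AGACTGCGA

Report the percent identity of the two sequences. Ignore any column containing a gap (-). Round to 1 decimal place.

Excluding the 3 gap columns leaves 28 comparable sites.
The sequences differ at positions 6 (G/T), 30 (A/G).
26 of the 28 comparable sites match, so the percent identity is 26/28 × 100 = 92.9%.

92.9%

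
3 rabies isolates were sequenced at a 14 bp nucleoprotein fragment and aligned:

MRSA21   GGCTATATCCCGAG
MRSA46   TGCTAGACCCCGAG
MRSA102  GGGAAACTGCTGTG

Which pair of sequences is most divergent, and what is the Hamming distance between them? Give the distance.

9

Pairwise Hamming distances:
  MRSA21 vs MRSA46: 3
  MRSA21 vs MRSA102: 7
  MRSA46 vs MRSA102: 9
The largest is 9, between MRSA46 and MRSA102.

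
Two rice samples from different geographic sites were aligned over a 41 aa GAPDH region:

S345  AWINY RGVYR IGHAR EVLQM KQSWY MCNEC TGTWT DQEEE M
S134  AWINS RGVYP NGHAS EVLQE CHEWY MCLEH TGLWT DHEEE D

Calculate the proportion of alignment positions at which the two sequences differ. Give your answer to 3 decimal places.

0.317

Mismatches occur at site 5 (Y→S), site 10 (R→P), site 11 (I→N), site 15 (R→S), site 20 (M→E), site 21 (K→C), site 22 (Q→H), site 23 (S→E), site 28 (N→L), site 30 (C→H), site 33 (T→L), site 37 (Q→H), site 41 (M→D).
There are 13 differences over 41 sites, so p = 13/41 = 0.317.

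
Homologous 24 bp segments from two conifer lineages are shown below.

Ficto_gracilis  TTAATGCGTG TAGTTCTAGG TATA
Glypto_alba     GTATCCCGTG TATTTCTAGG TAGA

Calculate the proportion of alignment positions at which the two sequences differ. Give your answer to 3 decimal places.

0.250

Differing sites — 1:T/G; 4:A/T; 5:T/C; 6:G/C; 13:G/T; 23:T/G.
There are 6 differences over 24 sites, so p = 6/24 = 0.250.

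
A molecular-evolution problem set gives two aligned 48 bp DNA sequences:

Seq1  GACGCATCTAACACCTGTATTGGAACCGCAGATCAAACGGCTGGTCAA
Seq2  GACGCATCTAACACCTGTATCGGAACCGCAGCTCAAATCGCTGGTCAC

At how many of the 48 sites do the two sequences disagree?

Mismatches occur at site 21 (T→C), site 32 (A→C), site 38 (C→T), site 39 (G→C), site 48 (A→C).
That gives 5 mismatches out of 48 aligned sites, so the Hamming distance is 5.

5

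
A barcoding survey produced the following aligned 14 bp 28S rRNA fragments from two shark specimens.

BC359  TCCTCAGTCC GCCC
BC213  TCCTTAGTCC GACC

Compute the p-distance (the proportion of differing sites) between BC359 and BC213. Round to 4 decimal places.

The sequences differ at positions 5 (C/T), 12 (C/A).
There are 2 differences over 14 sites, so p = 2/14 = 0.1429.

0.1429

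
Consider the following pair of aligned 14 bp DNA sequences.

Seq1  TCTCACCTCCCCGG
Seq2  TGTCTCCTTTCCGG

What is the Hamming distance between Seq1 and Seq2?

Differing sites — 2:C/G; 5:A/T; 9:C/T; 10:C/T.
That gives 4 mismatches out of 14 aligned sites, so the Hamming distance is 4.

4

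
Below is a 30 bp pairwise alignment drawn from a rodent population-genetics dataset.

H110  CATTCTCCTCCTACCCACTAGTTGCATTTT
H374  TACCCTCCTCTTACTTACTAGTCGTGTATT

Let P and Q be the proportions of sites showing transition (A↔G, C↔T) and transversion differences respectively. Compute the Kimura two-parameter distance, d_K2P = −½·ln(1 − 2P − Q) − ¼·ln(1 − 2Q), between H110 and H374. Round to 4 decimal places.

The sequences differ at positions 1 (C/T, transition), 3 (T/C, transition), 4 (T/C, transition), 11 (C/T, transition), 15 (C/T, transition), 16 (C/T, transition), 23 (T/C, transition), 25 (C/T, transition), 26 (A/G, transition), 28 (T/A, transversion).
Of the 10 differences, 9 transitions and 1 transversion over 30 sites: P = 9/30 = 0.300000, Q = 1/30 = 0.033333.
d = −0.5·ln(0.366667) − 0.25·ln(0.933334) = −0.5·(-1.003301) − 0.25·(-0.068992) = 0.5189.

0.5189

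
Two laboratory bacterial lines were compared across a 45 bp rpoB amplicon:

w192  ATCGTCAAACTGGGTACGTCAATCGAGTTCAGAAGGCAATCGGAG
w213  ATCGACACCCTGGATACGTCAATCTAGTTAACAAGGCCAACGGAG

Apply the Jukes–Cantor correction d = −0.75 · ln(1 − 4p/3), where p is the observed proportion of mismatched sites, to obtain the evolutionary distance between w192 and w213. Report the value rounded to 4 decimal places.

0.2326

Differing sites — 5:T/A; 8:A/C; 9:A/C; 14:G/A; 25:G/T; 30:C/A; 32:G/C; 38:A/C; 40:T/A.
p = 9/45 = 0.200000.
d = −0.75 · ln(1 − (4/3)·0.200000) = −0.75 · ln(0.733333) = −0.75 · (-0.310155) = 0.2326.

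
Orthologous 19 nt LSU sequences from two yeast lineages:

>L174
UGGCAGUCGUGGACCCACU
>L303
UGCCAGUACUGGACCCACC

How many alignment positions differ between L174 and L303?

Mismatches occur at site 3 (G↔C), site 8 (C↔A), site 9 (G↔C), site 19 (U↔C).
That gives 4 mismatches out of 19 aligned sites, so the Hamming distance is 4.

4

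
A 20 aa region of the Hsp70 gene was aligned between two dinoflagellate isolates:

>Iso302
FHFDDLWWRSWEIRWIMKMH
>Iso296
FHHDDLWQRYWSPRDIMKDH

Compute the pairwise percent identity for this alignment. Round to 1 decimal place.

65.0%

Differing sites — 3:F/H; 8:W/Q; 10:S/Y; 12:E/S; 13:I/P; 15:W/D; 19:M/D.
13 of the 20 sites match, so the percent identity is 13/20 × 100 = 65.0%.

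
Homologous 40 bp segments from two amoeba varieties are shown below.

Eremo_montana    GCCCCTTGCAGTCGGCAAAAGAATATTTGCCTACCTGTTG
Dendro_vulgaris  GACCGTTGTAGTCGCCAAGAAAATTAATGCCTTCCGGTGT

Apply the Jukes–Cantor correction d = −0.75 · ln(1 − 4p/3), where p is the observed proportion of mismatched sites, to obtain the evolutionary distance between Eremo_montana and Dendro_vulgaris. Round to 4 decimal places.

Mismatches occur at site 2 (C/A), site 5 (C/G), site 9 (C/T), site 15 (G/C), site 19 (A/G), site 21 (G/A), site 25 (A/T), site 26 (T/A), site 27 (T/A), site 33 (A/T), site 36 (T/G), site 39 (T/G), site 40 (G/T).
p = 13/40 = 0.325000.
d = −0.75 · ln(1 − (4/3)·0.325000) = −0.75 · ln(0.566667) = −0.75 · (-0.567983) = 0.4260.

0.4260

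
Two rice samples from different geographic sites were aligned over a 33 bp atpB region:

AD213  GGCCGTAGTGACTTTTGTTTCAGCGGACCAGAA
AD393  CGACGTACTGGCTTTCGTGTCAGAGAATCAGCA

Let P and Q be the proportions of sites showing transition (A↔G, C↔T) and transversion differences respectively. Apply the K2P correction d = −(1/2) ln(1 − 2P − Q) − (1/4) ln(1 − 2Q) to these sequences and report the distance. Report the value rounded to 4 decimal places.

0.3890

The sequences differ at positions 1 (G/C, transversion), 3 (C/A, transversion), 8 (G/C, transversion), 11 (A/G, transition), 16 (T/C, transition), 19 (T/G, transversion), 24 (C/A, transversion), 26 (G/A, transition), 28 (C/T, transition), 32 (A/C, transversion).
Of the 10 differences, 4 transitions and 6 transversions over 33 sites: P = 4/33 = 0.121212, Q = 6/33 = 0.181818.
d = −0.5·ln(0.575758) − 0.25·ln(0.636364) = −0.5·(-0.552068) − 0.25·(-0.451985) = 0.3890.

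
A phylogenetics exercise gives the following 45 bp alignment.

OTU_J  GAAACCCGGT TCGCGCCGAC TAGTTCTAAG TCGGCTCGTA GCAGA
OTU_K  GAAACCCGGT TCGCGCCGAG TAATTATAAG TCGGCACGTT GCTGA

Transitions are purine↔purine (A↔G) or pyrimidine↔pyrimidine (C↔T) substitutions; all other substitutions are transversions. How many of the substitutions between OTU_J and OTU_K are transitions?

1

The sequences differ at positions 20 (C/G, transversion), 23 (G/A, transition), 26 (C/A, transversion), 36 (T/A, transversion), 40 (A/T, transversion), 43 (A/T, transversion).
Of the 6 differences, 1 transition and 5 transversions, so the answer is 1.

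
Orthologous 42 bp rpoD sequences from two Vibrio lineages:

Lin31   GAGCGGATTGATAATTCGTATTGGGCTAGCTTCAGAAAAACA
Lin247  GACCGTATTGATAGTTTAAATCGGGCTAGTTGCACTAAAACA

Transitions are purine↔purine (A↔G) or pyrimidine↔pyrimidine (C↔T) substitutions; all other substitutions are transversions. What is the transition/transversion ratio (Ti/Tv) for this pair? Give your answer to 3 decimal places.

The sequences differ at positions 3 (G/C, transversion), 6 (G/T, transversion), 14 (A/G, transition), 17 (C/T, transition), 18 (G/A, transition), 19 (T/A, transversion), 22 (T/C, transition), 30 (C/T, transition), 32 (T/G, transversion), 35 (G/C, transversion), 36 (A/T, transversion).
Of the 11 differences, 5 transitions and 6 transversions, so Ti/Tv = 5/6 = 0.833.

0.833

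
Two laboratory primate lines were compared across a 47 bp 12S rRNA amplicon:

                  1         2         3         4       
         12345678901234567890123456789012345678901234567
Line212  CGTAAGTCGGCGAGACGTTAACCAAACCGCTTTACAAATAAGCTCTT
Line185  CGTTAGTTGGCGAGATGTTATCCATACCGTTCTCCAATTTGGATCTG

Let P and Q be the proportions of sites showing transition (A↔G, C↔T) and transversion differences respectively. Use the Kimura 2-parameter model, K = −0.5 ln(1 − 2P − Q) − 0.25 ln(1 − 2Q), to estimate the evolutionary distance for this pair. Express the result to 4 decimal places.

0.3455

Mismatches occur at site 4 (A→T, transversion), site 8 (C→T, transition), site 16 (C→T, transition), site 21 (A→T, transversion), site 25 (A→T, transversion), site 30 (C→T, transition), site 32 (T→C, transition), site 34 (A→C, transversion), site 38 (A→T, transversion), site 40 (A→T, transversion), site 41 (A→G, transition), site 43 (C→A, transversion), site 47 (T→G, transversion).
Of the 13 differences, 5 transitions and 8 transversions over 47 sites: P = 5/47 = 0.106383, Q = 8/47 = 0.170213.
d = −0.5·ln(0.617021) − 0.25·ln(0.659574) = −0.5·(-0.482852) − 0.25·(-0.416161) = 0.3455.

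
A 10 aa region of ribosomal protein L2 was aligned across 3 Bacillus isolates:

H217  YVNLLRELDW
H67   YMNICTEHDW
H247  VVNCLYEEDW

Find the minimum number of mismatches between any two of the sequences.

Pairwise Hamming distances:
  H217 vs H67: 5
  H217 vs H247: 4
  H67 vs H247: 6
The smallest is 4, between H217 and H247.

4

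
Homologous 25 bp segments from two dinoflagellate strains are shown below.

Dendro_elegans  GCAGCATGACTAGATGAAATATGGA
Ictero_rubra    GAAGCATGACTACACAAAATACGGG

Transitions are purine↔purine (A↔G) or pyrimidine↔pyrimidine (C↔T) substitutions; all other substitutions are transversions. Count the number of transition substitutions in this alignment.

Differing sites — 2:C/A (Tv); 13:G/C (Tv); 15:T/C (Ti); 16:G/A (Ti); 22:T/C (Ti); 25:A/G (Ti).
Of the 6 differences, 4 transitions and 2 transversions, so the answer is 4.

4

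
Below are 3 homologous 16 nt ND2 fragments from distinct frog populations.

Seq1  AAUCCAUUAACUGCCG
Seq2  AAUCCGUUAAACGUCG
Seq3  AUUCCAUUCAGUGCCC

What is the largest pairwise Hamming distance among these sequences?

Pairwise Hamming distances:
  Seq1 vs Seq2: 4
  Seq1 vs Seq3: 4
  Seq2 vs Seq3: 7
The largest is 7, between Seq2 and Seq3.

7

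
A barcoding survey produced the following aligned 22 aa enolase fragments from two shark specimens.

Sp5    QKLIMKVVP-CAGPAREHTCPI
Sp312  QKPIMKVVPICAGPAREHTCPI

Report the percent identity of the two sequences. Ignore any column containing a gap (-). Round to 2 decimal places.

Excluding the 1 gap column leaves 21 comparable sites.
The sequences differ at position 3 (L/P).
20 of the 21 comparable sites match, so the percent identity is 20/21 × 100 = 95.24%.

95.24%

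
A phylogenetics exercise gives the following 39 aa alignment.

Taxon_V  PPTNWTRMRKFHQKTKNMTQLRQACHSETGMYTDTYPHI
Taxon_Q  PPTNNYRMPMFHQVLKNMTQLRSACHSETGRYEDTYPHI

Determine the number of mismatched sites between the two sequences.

9

The sequences differ at positions 5 (W/N), 6 (T/Y), 9 (R/P), 10 (K/M), 14 (K/V), 15 (T/L), 23 (Q/S), 31 (M/R), 33 (T/E).
That gives 9 mismatches out of 39 aligned sites, so the Hamming distance is 9.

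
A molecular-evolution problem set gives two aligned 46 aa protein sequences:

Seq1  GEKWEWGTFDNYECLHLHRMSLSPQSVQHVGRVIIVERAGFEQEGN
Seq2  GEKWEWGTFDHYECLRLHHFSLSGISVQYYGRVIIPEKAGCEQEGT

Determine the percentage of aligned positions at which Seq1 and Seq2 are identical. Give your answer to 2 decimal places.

Mismatches occur at site 11 (N→H), site 16 (H→R), site 19 (R→H), site 20 (M→F), site 24 (P→G), site 25 (Q→I), site 29 (H→Y), site 30 (V→Y), site 36 (V→P), site 38 (R→K), site 41 (F→C), site 46 (N→T).
34 of the 46 sites match, so the percent identity is 34/46 × 100 = 73.91%.

73.91%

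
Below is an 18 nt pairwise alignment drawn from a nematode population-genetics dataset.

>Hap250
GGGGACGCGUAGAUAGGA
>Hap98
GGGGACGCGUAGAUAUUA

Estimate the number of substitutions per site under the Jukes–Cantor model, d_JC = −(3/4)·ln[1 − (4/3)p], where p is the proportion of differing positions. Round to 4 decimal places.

Differing sites — 16:G/U; 17:G/U.
p = 2/18 = 0.111111.
d = −0.75 · ln(1 − (4/3)·0.111111) = −0.75 · ln(0.851852) = −0.75 · (-0.160342) = 0.1203.

0.1203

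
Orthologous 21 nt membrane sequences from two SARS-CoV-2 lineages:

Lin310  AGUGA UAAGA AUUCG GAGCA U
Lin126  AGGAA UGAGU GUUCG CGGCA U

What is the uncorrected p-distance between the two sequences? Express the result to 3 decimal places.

Differing sites — 3:U/G; 4:G/A; 7:A/G; 10:A/U; 11:A/G; 16:G/C; 17:A/G.
There are 7 differences over 21 sites, so p = 7/21 = 0.333.

0.333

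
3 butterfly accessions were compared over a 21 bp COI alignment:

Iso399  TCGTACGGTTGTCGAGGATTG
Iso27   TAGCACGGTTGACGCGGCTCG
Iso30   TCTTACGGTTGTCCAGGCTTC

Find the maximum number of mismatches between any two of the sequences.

Pairwise Hamming distances:
  Iso399 vs Iso27: 6
  Iso399 vs Iso30: 4
  Iso27 vs Iso30: 8
The largest is 8, between Iso27 and Iso30.

8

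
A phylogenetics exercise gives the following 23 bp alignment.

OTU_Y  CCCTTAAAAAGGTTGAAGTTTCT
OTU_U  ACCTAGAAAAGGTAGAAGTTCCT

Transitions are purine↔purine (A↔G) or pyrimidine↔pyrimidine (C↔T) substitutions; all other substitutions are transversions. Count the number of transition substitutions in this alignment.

2

Differing sites — 1:C/A (Tv); 5:T/A (Tv); 6:A/G (Ti); 14:T/A (Tv); 21:T/C (Ti).
Of the 5 differences, 2 transitions and 3 transversions, so the answer is 2.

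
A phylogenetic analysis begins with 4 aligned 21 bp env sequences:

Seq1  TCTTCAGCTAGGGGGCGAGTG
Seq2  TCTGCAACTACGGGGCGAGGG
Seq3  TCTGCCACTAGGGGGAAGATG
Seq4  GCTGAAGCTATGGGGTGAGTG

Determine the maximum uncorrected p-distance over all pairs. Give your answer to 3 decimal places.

Pairwise Hamming distances:
  Seq1 vs Seq2: 4
  Seq1 vs Seq3: 7
  Seq1 vs Seq4: 5
  Seq2 vs Seq3: 7
  Seq2 vs Seq4: 6
  Seq3 vs Seq4: 9
The largest is 9 mismatches, between Seq3 and Seq4; p = 9/21 = 0.429.

0.429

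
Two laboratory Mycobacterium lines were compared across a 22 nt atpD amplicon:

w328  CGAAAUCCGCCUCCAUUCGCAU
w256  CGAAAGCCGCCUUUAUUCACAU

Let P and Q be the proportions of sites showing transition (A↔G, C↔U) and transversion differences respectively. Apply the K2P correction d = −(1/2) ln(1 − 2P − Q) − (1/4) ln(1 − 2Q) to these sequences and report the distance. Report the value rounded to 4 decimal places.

0.2153

Mismatches occur at site 6 (U→G, transversion), site 13 (C→U, transition), site 14 (C→U, transition), site 19 (G→A, transition).
Of the 4 differences, 3 transitions and 1 transversion over 22 sites: P = 3/22 = 0.136364, Q = 1/22 = 0.045455.
d = −0.5·ln(0.681817) − 0.25·ln(0.909090) = −0.5·(-0.382994) − 0.25·(-0.095311) = 0.2153.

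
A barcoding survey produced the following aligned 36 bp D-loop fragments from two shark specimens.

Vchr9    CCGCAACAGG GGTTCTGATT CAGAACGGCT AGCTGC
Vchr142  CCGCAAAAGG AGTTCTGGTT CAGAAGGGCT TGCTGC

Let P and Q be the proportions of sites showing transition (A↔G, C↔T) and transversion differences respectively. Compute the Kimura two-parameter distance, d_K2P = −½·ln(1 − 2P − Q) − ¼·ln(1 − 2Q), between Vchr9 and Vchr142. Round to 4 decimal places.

0.1537

The sequences differ at positions 7 (C/A, transversion), 11 (G/A, transition), 18 (A/G, transition), 26 (C/G, transversion), 31 (A/T, transversion).
Of the 5 differences, 2 transitions and 3 transversions over 36 sites: P = 2/36 = 0.055556, Q = 3/36 = 0.083333.
d = −0.5·ln(0.805555) − 0.25·ln(0.833334) = −0.5·(-0.216224) − 0.25·(-0.182321) = 0.1537.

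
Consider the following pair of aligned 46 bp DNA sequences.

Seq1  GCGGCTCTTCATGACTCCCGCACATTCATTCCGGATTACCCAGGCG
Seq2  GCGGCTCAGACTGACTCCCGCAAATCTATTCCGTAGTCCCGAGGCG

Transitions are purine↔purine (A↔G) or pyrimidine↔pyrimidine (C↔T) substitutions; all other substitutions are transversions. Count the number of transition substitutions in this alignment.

The sequences differ at positions 8 (T/A, transversion), 9 (T/G, transversion), 10 (C/A, transversion), 11 (A/C, transversion), 23 (C/A, transversion), 26 (T/C, transition), 27 (C/T, transition), 34 (G/T, transversion), 36 (T/G, transversion), 38 (A/C, transversion), 41 (C/G, transversion).
Of the 11 differences, 2 transitions and 9 transversions, so the answer is 2.

2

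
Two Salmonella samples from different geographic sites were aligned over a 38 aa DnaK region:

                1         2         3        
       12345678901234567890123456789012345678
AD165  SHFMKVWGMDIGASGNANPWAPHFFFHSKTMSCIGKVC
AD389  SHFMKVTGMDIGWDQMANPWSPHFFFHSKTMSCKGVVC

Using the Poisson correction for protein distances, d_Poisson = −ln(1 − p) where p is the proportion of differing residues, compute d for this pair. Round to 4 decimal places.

Mismatches occur at site 7 (W/T), site 13 (A/W), site 14 (S/D), site 15 (G/Q), site 16 (N/M), site 21 (A/S), site 34 (I/K), site 36 (K/V).
p = 8/38 = 0.210526.
d = −ln(1 − 0.210526) = −ln(0.789474) = 0.2364.

0.2364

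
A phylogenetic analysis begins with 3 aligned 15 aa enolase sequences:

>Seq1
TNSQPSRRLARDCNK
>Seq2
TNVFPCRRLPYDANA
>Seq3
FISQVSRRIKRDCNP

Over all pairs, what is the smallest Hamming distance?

6

Pairwise Hamming distances:
  Seq1 vs Seq2: 7
  Seq1 vs Seq3: 6
  Seq2 vs Seq3: 11
The smallest is 6, between Seq1 and Seq3.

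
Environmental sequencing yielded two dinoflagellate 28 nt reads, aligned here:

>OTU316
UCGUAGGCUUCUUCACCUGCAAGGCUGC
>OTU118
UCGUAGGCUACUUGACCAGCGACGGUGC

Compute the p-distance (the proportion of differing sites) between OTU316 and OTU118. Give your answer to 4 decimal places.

0.2143

The sequences differ at positions 10 (U/A), 14 (C/G), 18 (U/A), 21 (A/G), 23 (G/C), 25 (C/G).
There are 6 differences over 28 sites, so p = 6/28 = 0.2143.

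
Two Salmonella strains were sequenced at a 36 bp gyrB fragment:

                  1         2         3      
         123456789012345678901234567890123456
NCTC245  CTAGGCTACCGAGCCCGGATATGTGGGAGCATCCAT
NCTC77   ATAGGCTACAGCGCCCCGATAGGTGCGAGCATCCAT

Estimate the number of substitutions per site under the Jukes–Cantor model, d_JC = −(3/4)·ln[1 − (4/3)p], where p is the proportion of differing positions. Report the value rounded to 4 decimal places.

0.1885

Differing sites — 1:C/A; 10:C/A; 12:A/C; 17:G/C; 22:T/G; 26:G/C.
p = 6/36 = 0.166667.
d = −0.75 · ln(1 − (4/3)·0.166667) = −0.75 · ln(0.777777) = −0.75 · (-0.251315) = 0.1885.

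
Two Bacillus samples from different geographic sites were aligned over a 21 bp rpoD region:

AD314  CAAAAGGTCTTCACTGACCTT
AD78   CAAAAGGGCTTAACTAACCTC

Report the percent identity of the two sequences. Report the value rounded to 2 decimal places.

Mismatches occur at site 8 (T/G), site 12 (C/A), site 16 (G/A), site 21 (T/C).
17 of the 21 sites match, so the percent identity is 17/21 × 100 = 80.95%.

80.95%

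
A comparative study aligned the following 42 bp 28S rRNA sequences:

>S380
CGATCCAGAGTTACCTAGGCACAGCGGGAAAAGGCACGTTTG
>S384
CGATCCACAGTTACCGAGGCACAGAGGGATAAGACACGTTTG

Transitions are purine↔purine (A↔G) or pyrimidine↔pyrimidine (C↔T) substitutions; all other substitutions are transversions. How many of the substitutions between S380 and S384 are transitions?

Differing sites — 8:G/C (Tv); 16:T/G (Tv); 25:C/A (Tv); 30:A/T (Tv); 34:G/A (Ti).
Of the 5 differences, 1 transition and 4 transversions, so the answer is 1.

1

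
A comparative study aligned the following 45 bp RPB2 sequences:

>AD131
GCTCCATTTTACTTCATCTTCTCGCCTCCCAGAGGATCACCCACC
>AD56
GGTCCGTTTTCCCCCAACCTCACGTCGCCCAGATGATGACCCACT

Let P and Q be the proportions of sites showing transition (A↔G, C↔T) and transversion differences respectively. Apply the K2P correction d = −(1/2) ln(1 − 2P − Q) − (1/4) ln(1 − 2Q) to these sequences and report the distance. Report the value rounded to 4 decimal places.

0.3675

Mismatches occur at site 2 (C↔G, transversion), site 6 (A↔G, transition), site 11 (A↔C, transversion), site 13 (T↔C, transition), site 14 (T↔C, transition), site 17 (T↔A, transversion), site 19 (T↔C, transition), site 22 (T↔A, transversion), site 25 (C↔T, transition), site 27 (T↔G, transversion), site 34 (G↔T, transversion), site 38 (C↔G, transversion), site 45 (C↔T, transition).
Of the 13 differences, 6 transitions and 7 transversions over 45 sites: P = 6/45 = 0.133333, Q = 7/45 = 0.155556.
d = −0.5·ln(0.577778) − 0.25·ln(0.688888) = −0.5·(-0.548566) − 0.25·(-0.372677) = 0.3675.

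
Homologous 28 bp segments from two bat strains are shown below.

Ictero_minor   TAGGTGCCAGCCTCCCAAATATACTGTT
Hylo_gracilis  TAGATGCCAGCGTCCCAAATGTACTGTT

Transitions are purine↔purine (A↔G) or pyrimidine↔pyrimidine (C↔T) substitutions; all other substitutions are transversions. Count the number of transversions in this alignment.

Differing sites — 4:G/A (Ti); 12:C/G (Tv); 21:A/G (Ti).
Of the 3 differences, 2 transitions and 1 transversion, so the answer is 1.

1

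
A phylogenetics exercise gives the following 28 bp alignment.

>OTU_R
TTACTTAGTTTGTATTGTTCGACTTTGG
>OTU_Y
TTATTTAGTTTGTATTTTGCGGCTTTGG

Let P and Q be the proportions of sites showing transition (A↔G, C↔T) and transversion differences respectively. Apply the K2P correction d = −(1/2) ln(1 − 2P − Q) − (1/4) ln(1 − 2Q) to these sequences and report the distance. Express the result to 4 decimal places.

The sequences differ at positions 4 (C/T, transition), 17 (G/T, transversion), 19 (T/G, transversion), 22 (A/G, transition).
Of the 4 differences, 2 transitions and 2 transversions over 28 sites: P = 2/28 = 0.071429, Q = 2/28 = 0.071429.
d = −0.5·ln(0.785713) − 0.25·ln(0.857142) = −0.5·(-0.241164) − 0.25·(-0.154152) = 0.1591.

0.1591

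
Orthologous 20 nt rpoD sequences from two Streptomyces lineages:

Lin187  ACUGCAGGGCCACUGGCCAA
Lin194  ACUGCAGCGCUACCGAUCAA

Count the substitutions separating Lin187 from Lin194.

Mismatches occur at site 8 (G→C), site 11 (C→U), site 14 (U→C), site 16 (G→A), site 17 (C→U).
That gives 5 mismatches out of 20 aligned sites, so the Hamming distance is 5.

5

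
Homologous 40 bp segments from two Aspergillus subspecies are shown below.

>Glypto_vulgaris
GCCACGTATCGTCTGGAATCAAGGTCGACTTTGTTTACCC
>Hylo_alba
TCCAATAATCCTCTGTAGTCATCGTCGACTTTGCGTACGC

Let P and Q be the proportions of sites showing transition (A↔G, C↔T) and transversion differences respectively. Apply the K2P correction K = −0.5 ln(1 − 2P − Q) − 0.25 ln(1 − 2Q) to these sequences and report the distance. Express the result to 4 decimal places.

0.3887

The sequences differ at positions 1 (G/T, transversion), 5 (C/A, transversion), 6 (G/T, transversion), 7 (T/A, transversion), 11 (G/C, transversion), 16 (G/T, transversion), 18 (A/G, transition), 22 (A/T, transversion), 23 (G/C, transversion), 34 (T/C, transition), 35 (T/G, transversion), 39 (C/G, transversion).
Of the 12 differences, 2 transitions and 10 transversions over 40 sites: P = 2/40 = 0.050000, Q = 10/40 = 0.250000.
d = −0.5·ln(0.650000) − 0.25·ln(0.500000) = −0.5·(-0.430783) − 0.25·(-0.693147) = 0.3887.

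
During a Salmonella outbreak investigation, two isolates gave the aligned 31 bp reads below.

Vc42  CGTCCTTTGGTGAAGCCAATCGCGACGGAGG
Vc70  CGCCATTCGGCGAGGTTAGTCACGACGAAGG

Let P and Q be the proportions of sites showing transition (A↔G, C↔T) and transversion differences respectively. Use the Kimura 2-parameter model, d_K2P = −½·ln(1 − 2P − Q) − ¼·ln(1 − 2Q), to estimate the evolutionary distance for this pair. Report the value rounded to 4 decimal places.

0.4912

Mismatches occur at site 3 (T↔C, transition), site 5 (C↔A, transversion), site 8 (T↔C, transition), site 11 (T↔C, transition), site 14 (A↔G, transition), site 16 (C↔T, transition), site 17 (C↔T, transition), site 19 (A↔G, transition), site 22 (G↔A, transition), site 28 (G↔A, transition).
Of the 10 differences, 9 transitions and 1 transversion over 31 sites: P = 9/31 = 0.290323, Q = 1/31 = 0.032258.
d = −0.5·ln(0.387096) − 0.25·ln(0.935484) = −0.5·(-0.949083) − 0.25·(-0.066691) = 0.4912.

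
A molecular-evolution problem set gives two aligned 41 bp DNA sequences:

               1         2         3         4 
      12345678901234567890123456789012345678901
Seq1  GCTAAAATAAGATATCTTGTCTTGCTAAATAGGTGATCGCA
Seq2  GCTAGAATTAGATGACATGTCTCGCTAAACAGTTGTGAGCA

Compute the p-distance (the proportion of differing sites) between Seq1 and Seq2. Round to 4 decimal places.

Mismatches occur at site 5 (A↔G), site 9 (A↔T), site 14 (A↔G), site 15 (T↔A), site 17 (T↔A), site 23 (T↔C), site 30 (T↔C), site 33 (G↔T), site 36 (A↔T), site 37 (T↔G), site 38 (C↔A).
There are 11 differences over 41 sites, so p = 11/41 = 0.2683.

0.2683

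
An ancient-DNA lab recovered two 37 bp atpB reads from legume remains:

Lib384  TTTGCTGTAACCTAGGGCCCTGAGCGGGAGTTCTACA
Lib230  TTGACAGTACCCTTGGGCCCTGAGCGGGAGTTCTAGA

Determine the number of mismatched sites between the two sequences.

6

Mismatches occur at site 3 (T→G), site 4 (G→A), site 6 (T→A), site 10 (A→C), site 14 (A→T), site 36 (C→G).
That gives 6 mismatches out of 37 aligned sites, so the Hamming distance is 6.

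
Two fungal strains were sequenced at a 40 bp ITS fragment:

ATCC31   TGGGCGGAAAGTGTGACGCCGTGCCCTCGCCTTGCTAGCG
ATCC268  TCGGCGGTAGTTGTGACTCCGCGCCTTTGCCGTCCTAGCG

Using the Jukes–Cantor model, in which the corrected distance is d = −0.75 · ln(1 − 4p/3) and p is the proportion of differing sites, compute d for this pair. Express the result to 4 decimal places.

0.3041

Differing sites — 2:G/C; 8:A/T; 10:A/G; 11:G/T; 18:G/T; 22:T/C; 26:C/T; 28:C/T; 32:T/G; 34:G/C.
p = 10/40 = 0.250000.
d = −0.75 · ln(1 − (4/3)·0.250000) = −0.75 · ln(0.666667) = −0.75 · (-0.405465) = 0.3041.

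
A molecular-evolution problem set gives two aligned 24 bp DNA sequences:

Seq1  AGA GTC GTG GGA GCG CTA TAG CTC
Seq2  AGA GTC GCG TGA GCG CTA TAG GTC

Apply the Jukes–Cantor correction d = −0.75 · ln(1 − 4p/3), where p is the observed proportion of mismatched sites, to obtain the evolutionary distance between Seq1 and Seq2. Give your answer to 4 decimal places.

The sequences differ at positions 8 (T/C), 10 (G/T), 22 (C/G).
p = 3/24 = 0.125000.
d = −0.75 · ln(1 − (4/3)·0.125000) = −0.75 · ln(0.833333) = −0.75 · (-0.182322) = 0.1367.

0.1367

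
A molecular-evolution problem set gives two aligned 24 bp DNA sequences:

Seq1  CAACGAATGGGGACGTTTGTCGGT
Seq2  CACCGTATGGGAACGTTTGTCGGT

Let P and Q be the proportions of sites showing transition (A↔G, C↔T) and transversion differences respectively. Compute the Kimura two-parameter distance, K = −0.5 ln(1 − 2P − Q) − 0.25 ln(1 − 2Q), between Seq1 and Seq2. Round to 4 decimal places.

0.1367

Mismatches occur at site 3 (A→C, transversion), site 6 (A→T, transversion), site 12 (G→A, transition).
Of the 3 differences, 1 transition and 2 transversions over 24 sites: P = 1/24 = 0.041667, Q = 2/24 = 0.083333.
d = −0.5·ln(0.833333) − 0.25·ln(0.833334) = −0.5·(-0.182322) − 0.25·(-0.182321) = 0.1367.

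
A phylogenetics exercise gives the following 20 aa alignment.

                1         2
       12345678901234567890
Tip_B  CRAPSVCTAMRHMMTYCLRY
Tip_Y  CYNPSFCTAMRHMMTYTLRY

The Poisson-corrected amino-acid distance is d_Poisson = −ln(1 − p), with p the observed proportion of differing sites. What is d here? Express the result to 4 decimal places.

0.2231

The sequences differ at positions 2 (R/Y), 3 (A/N), 6 (V/F), 17 (C/T).
p = 4/20 = 0.200000.
d = −ln(1 − 0.200000) = −ln(0.800000) = 0.2231.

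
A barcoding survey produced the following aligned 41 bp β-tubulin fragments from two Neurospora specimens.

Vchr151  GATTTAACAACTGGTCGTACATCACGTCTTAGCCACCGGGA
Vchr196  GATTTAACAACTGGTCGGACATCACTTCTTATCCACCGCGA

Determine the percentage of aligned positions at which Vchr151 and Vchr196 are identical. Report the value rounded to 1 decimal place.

Mismatches occur at site 18 (T↔G), site 26 (G↔T), site 32 (G↔T), site 39 (G↔C).
37 of the 41 sites match, so the percent identity is 37/41 × 100 = 90.2%.

90.2%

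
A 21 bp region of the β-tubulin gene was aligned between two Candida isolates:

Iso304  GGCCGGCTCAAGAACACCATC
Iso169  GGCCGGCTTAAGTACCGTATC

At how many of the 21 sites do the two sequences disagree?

The sequences differ at positions 9 (C/T), 13 (A/T), 16 (A/C), 17 (C/G), 18 (C/T).
That gives 5 mismatches out of 21 aligned sites, so the Hamming distance is 5.

5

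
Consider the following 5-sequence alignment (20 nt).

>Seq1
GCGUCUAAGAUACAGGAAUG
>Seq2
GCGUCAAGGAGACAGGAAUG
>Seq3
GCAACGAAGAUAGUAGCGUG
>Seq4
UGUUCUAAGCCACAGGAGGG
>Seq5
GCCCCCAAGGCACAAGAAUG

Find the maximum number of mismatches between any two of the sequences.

12

Pairwise Hamming distances:
  Seq1 vs Seq2: 3
  Seq1 vs Seq3: 8
  Seq1 vs Seq4: 7
  Seq1 vs Seq5: 6
  Seq2 vs Seq3: 10
  Seq2 vs Seq4: 9
  Seq2 vs Seq5: 7
  Seq3 vs Seq4: 12
  Seq3 vs Seq5: 9
  Seq4 vs Seq5: 9
The largest is 12, between Seq3 and Seq4.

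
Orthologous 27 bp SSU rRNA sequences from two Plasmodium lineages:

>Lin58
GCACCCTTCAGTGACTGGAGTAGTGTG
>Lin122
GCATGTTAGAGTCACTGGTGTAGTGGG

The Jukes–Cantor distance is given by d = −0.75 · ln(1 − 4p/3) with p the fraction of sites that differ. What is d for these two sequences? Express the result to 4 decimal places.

0.3770

Mismatches occur at site 4 (C/T), site 5 (C/G), site 6 (C/T), site 8 (T/A), site 9 (C/G), site 13 (G/C), site 19 (A/T), site 26 (T/G).
p = 8/27 = 0.296296.
d = −0.75 · ln(1 − (4/3)·0.296296) = −0.75 · ln(0.604939) = −0.75 · (-0.502628) = 0.3770.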